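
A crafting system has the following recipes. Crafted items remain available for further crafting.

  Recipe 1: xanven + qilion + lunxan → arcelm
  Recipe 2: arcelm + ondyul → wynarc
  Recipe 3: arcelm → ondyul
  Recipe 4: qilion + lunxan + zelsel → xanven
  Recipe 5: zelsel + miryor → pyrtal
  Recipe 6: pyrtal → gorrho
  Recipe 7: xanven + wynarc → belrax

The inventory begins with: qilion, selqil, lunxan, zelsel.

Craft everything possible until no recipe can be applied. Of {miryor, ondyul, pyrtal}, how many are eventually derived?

qilion + lunxan + zelsel → xanven (Recipe 4).
Using Recipe 1, xanven, qilion, and lunxan make arcelm.
arcelm → ondyul (Recipe 3).
No rule produces miryor, and it is not given.
ondyul: reached.
pyrtal would need zelsel and miryor (Recipe 5), but miryor is never obtained.
Reached: ondyul — 1 of the 3.

1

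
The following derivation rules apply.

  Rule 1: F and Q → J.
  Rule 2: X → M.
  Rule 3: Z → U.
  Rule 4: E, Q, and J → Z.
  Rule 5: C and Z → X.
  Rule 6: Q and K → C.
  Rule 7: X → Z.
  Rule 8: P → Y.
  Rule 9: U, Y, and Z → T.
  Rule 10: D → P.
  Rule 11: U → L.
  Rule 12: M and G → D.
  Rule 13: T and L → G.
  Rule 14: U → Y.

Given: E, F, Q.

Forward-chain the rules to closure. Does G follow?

F and Q hold, so J follows (Rule 1).
E, Q, and J hold, so Z follows (Rule 4).
Z holds, so U follows (Rule 3).
From U, Rule 14 gives Y.
U holds, so L follows (Rule 11).
From U, Y, and Z, Rule 9 gives T.
From T and L, Rule 13 gives G.

Yes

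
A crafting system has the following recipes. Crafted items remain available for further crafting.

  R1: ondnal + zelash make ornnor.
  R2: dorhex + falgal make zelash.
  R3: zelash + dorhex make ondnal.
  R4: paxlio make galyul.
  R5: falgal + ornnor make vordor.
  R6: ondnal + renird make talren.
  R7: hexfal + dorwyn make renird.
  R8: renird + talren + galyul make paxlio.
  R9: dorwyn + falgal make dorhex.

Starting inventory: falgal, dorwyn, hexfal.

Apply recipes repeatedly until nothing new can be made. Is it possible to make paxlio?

paxlio would need renird, talren, and galyul (R8), but galyul is never obtained.

No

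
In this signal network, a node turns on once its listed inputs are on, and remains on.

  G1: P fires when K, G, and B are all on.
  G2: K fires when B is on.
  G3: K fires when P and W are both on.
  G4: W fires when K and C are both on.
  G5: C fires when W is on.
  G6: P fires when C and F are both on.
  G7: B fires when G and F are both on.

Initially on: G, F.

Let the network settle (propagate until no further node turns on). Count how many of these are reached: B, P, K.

3

G7: G and F on → B on.
B is on, so K fires (G2).
K, G, and B are on, so P fires (G1).
B: reached.
P: reached.
K: reached.
All 3 are reached.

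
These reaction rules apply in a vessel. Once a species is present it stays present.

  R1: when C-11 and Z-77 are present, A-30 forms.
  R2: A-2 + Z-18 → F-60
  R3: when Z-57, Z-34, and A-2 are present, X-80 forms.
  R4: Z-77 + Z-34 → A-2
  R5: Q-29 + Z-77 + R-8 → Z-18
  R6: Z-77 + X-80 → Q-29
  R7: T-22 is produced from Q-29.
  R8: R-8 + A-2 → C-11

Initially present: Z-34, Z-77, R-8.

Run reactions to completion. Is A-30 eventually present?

Yes

Z-77 and Z-34 present → A-2 forms (R4).
R-8 and A-2 present → C-11 forms (R8).
C-11 and Z-77 present → A-30 forms (R1).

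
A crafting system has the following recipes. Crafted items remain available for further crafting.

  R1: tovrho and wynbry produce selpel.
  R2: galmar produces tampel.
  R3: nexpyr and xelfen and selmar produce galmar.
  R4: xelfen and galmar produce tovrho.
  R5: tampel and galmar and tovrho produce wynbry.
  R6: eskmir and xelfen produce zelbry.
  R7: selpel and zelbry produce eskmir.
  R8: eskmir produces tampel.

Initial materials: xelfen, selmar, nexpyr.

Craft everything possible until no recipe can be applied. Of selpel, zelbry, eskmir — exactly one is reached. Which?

nexpyr and xelfen and selmar → galmar (R3).
xelfen and galmar → tovrho (R4).
Using R2, galmar makes tampel.
Using R5, tampel, galmar, and tovrho make wynbry.
Using R1, tovrho and wynbry make selpel.
zelbry would need eskmir and xelfen (R6), but eskmir is never obtained. eskmir would need selpel and zelbry (R7), but zelbry is never obtained.

selpel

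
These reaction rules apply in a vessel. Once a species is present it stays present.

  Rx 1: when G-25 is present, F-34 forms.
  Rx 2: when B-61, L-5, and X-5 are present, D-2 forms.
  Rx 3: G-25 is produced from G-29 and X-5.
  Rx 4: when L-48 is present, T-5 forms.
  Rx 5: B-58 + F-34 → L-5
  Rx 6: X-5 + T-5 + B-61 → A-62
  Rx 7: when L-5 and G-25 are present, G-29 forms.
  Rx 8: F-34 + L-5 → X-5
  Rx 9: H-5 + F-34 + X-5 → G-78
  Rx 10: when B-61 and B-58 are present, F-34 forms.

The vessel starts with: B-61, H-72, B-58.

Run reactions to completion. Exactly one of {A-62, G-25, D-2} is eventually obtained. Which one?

D-2

B-61 and B-58 present → F-34 forms (Rx 10).
B-58 and F-34 present → L-5 forms (Rx 5).
F-34 and L-5 present → X-5 forms (Rx 8).
B-61, L-5, and X-5 present → D-2 forms (Rx 2).
G-25 would need G-29 and X-5 (Rx 3), but G-29 never forms. A-62 would need X-5, T-5, and B-61 (Rx 6), but T-5 never forms.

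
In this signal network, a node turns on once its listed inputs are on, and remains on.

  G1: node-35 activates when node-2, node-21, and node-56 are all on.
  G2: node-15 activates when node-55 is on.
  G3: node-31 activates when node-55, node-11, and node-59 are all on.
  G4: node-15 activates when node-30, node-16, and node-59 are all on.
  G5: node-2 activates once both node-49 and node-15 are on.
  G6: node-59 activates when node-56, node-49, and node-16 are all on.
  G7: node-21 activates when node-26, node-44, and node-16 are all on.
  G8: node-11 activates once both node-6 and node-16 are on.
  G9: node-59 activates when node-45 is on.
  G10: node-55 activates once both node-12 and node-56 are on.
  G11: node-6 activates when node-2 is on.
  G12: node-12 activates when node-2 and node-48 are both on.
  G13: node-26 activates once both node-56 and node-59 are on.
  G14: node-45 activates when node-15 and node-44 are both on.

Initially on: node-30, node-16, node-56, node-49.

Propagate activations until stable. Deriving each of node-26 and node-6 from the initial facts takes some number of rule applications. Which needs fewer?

node-26

node-26: node-56, node-49, and node-16 are on, so node-59 activates (G6). G13: node-56 and node-59 on → node-26 on. [2 rule applications]
node-6: G6: node-56, node-49, and node-16 on → node-59 on. node-30, node-16, and node-59 are on, so node-15 activates (G4). G5: node-49 and node-15 on → node-2 on. G11: node-2 on → node-6 on. [4 rule applications]
node-26 needs fewer.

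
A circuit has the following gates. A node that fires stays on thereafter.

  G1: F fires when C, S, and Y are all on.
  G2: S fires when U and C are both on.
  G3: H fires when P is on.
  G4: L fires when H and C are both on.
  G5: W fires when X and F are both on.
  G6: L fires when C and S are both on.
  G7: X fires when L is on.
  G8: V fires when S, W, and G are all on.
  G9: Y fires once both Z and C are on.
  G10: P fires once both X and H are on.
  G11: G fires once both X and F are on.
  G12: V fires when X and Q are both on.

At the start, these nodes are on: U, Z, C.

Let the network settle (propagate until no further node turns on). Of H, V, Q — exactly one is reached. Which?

V

G2: U and C on → S on.
G9: Z and C on → Y on.
C, S, and Y are on, so F fires (G1).
C and S are on, so L fires (G6).
G7: L on → X on.
G5: X and F on → W on.
G11: X and F on → G on.
G8: S, W, and G on → V on.
H would need P (G3), but P never turns on. No rule produces Q, and it is not given.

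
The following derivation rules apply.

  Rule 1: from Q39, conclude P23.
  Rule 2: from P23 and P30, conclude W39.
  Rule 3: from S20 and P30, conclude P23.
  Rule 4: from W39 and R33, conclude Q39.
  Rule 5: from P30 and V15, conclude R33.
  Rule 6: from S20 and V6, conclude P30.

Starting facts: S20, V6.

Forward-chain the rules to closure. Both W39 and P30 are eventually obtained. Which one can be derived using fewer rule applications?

P30

P30: From S20 and V6, Rule 6 gives P30. [1 rule application]
W39: From S20 and V6, Rule 6 gives P30. S20 and P30 hold, so P23 follows (Rule 3). P23 and P30 hold, so W39 follows (Rule 2). [3 rule applications]
P30 needs fewer.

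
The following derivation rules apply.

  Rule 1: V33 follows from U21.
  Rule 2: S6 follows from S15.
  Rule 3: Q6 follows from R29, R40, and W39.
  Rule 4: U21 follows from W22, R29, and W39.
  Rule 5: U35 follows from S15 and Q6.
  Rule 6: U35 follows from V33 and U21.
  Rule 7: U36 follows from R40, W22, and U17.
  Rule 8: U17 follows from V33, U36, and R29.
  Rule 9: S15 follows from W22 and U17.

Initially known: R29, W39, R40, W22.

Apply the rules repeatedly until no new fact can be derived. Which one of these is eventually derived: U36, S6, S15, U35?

From W22, R29, and W39, Rule 4 gives U21.
U21 holds, so V33 follows (Rule 1).
From V33 and U21, Rule 6 gives U35.
U36 would need R40, W22, and U17 (Rule 7), but U17 is never established. S6 would need S15 (Rule 2), but S15 is never established. S15 would need W22 and U17 (Rule 9), but U17 is never established.

U35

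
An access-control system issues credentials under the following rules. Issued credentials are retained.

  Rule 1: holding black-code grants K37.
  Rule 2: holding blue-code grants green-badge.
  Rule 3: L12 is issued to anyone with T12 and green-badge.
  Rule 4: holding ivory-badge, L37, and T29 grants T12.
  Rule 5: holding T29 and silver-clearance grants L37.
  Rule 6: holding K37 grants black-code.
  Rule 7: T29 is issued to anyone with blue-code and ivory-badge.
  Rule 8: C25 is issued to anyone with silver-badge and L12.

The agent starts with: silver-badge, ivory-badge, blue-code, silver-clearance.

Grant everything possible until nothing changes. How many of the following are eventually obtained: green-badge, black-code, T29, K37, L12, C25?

Holding blue-code and ivory-badge grants T29 (Rule 7).
Holding blue-code grants green-badge (Rule 2).
Holding T29 and silver-clearance grants L37 (Rule 5).
Holding ivory-badge, L37, and T29 grants T12 (Rule 4).
Holding T12 and green-badge grants L12 (Rule 3).
Holding silver-badge and L12 grants C25 (Rule 8).
green-badge: reached.
black-code would need K37 (Rule 6), but K37 is never granted.
T29: reached.
K37 would need black-code (Rule 1), but black-code is never granted.
L12: reached.
C25: reached.
Reached: green-badge, T29, L12, and C25 — 4 of the 6.

4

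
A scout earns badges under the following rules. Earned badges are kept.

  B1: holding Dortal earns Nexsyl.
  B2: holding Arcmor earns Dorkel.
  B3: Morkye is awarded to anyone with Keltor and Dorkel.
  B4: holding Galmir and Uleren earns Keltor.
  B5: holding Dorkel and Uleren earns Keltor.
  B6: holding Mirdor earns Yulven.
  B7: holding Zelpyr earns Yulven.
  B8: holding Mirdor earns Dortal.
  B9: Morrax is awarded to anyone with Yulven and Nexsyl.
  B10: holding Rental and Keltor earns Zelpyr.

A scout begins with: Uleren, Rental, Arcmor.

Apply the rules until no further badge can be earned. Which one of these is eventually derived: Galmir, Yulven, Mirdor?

With Arcmor, Dorkel is earned (B2).
With Dorkel and Uleren, Keltor is earned (B5).
With Rental and Keltor, Zelpyr is earned (B10).
With Zelpyr, Yulven is earned (B7).
No rule produces Galmir, and it is not given. No rule produces Mirdor, and it is not given.

Yulven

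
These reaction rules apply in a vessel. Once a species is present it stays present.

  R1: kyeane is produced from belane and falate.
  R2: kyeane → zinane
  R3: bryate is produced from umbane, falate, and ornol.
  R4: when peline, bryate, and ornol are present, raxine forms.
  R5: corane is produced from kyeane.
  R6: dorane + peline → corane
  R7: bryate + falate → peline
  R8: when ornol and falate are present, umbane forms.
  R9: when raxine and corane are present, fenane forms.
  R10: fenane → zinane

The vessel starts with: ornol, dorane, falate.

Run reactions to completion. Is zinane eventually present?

ornol and falate present → umbane forms (R8).
umbane, falate, and ornol present → bryate forms (R3).
bryate and falate present → peline forms (R7).
dorane and peline present → corane forms (R6).
peline, bryate, and ornol present → raxine forms (R4).
raxine and corane present → fenane forms (R9).
fenane present → zinane forms (R10).

Yes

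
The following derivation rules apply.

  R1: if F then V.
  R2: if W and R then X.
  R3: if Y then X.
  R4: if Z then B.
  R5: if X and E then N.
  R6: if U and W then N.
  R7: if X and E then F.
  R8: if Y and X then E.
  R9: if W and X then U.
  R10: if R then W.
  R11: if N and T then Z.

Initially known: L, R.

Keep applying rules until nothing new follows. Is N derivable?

R holds, so W follows (R10).
W and R hold, so X follows (R2).
From W and X, R9 gives U.
U and W hold, so N follows (R6).

Yes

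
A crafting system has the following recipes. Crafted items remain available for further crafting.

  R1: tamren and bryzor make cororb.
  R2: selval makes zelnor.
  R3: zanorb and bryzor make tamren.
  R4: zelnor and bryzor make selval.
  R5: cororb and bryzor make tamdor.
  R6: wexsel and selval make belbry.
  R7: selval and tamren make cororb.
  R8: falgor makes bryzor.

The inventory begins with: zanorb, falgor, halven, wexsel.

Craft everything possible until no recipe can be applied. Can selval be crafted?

No

selval would need zelnor and bryzor (R4), but zelnor is never obtained.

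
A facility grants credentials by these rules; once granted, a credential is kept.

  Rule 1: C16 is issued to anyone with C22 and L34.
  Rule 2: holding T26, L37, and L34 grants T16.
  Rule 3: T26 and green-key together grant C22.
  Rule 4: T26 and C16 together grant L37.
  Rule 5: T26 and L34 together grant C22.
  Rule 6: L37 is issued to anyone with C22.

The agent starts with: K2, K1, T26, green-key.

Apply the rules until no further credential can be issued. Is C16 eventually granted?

No

C16 would need C22 and L34 (Rule 1), but L34 is never granted.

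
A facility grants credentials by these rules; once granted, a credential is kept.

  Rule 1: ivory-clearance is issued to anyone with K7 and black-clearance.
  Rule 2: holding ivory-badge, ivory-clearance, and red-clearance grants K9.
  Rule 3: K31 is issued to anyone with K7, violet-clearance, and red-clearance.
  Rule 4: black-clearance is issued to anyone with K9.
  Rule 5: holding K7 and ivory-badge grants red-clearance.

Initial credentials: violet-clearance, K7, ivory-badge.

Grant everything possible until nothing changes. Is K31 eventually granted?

Holding K7 and ivory-badge grants red-clearance (Rule 5).
Holding K7, violet-clearance, and red-clearance grants K31 (Rule 3).

Yes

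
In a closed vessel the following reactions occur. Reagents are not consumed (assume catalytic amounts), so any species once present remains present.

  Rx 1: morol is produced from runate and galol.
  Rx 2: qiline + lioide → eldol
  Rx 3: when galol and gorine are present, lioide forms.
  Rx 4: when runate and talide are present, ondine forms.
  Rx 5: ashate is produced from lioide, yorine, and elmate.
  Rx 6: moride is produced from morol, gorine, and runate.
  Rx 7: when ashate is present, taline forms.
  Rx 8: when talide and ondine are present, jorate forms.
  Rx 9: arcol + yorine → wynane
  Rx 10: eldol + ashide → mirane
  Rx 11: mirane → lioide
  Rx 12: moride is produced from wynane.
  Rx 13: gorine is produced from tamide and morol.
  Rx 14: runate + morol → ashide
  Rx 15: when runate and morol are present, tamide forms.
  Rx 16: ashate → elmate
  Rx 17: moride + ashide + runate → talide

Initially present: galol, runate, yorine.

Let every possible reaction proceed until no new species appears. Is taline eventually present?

taline would need ashate (Rx 7), but ashate never forms.

No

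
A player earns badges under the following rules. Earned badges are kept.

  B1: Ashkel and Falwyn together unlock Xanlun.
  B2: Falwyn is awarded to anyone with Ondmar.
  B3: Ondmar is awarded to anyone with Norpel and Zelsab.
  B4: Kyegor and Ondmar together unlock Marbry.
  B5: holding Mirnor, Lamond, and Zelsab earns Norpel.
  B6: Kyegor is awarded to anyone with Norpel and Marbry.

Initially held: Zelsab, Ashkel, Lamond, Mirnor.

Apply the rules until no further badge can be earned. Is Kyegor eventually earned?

Kyegor would need Norpel and Marbry (B6), but Marbry is never earned.

No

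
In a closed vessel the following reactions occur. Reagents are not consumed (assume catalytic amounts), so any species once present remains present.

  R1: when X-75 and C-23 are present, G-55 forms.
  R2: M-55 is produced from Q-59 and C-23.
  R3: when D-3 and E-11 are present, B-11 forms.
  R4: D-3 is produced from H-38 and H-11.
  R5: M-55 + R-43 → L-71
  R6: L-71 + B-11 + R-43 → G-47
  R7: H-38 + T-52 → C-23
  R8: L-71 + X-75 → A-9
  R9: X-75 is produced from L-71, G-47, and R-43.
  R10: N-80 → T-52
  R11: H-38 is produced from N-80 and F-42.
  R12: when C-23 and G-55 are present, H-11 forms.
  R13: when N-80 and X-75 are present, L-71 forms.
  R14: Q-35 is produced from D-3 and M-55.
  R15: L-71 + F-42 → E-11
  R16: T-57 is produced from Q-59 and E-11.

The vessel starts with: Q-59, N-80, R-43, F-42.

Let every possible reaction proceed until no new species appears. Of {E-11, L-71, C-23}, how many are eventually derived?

3

N-80 and F-42 present → H-38 forms (R11).
N-80 present → T-52 forms (R10).
H-38 and T-52 present → C-23 forms (R7).
Q-59 and C-23 present → M-55 forms (R2).
M-55 and R-43 present → L-71 forms (R5).
L-71 and F-42 present → E-11 forms (R15).
E-11: reached.
L-71: reached.
C-23: reached.
All 3 are reached.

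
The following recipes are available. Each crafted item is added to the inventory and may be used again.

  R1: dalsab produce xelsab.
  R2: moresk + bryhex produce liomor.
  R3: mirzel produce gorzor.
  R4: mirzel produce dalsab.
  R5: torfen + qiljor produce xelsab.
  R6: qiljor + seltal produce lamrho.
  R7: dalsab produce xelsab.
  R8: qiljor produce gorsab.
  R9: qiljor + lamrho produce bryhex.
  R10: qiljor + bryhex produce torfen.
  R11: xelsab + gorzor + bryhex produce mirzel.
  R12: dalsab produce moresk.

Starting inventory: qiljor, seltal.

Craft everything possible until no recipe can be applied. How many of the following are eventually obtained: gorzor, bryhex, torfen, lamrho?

3

Using R6, qiljor and seltal make lamrho.
qiljor + lamrho → bryhex (R9).
Using R10, qiljor and bryhex make torfen.
gorzor would need mirzel (R3), but mirzel is never obtained.
bryhex: reached.
torfen: reached.
lamrho: reached.
Reached: bryhex, torfen, and lamrho — 3 of the 4.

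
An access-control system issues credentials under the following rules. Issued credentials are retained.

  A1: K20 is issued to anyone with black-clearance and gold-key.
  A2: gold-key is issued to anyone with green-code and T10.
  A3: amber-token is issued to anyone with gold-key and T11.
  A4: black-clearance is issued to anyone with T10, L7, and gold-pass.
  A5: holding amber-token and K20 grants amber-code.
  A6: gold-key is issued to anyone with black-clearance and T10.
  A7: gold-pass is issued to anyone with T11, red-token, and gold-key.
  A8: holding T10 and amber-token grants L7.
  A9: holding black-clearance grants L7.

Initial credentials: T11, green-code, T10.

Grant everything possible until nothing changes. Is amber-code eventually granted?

amber-code would need amber-token and K20 (A5), but K20 is never granted.

No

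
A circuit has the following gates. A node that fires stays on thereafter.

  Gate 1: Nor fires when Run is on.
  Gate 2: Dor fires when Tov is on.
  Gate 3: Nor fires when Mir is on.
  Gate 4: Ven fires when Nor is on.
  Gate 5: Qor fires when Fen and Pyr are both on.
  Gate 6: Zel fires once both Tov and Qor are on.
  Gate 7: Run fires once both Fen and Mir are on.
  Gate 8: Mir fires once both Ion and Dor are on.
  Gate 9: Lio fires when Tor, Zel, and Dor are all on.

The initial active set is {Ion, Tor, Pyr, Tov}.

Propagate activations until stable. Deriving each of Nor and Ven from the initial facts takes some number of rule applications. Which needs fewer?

Nor

Nor: Tov is on, so Dor fires (Gate 2). Gate 8: Ion and Dor on → Mir on. Gate 3: Mir on → Nor on. [3 rule applications]
Ven: Tov is on, so Dor fires (Gate 2). Gate 8: Ion and Dor on → Mir on. Mir is on, so Nor fires (Gate 3). Gate 4: Nor on → Ven on. [4 rule applications]
Nor needs fewer.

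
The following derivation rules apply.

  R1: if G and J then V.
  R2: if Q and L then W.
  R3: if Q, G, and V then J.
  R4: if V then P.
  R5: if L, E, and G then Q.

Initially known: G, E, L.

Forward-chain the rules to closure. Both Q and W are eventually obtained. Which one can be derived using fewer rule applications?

Q

Q: L, E, and G hold, so Q follows (R5). [1 rule application]
W: From L, E, and G, R5 gives Q. From Q and L, R2 gives W. [2 rule applications]
Q needs fewer.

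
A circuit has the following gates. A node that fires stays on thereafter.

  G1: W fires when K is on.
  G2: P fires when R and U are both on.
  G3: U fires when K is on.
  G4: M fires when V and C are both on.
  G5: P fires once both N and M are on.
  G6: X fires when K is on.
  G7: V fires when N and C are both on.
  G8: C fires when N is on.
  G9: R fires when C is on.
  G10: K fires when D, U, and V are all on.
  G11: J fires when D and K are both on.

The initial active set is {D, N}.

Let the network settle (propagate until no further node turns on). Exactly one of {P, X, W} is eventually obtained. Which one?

N is on, so C fires (G8).
G7: N and C on → V on.
V and C are on, so M fires (G4).
N and M are on, so P fires (G5).
W would need K (G1), but K never turns on. X would need K (G6), but K never turns on.

P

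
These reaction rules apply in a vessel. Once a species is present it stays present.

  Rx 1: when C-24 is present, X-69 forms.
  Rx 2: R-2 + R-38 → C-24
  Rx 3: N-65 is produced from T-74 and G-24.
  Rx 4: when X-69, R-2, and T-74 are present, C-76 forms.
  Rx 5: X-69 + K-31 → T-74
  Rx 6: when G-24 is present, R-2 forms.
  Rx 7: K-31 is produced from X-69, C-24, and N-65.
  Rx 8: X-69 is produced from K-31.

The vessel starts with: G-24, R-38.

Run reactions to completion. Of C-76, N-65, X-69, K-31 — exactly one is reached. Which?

G-24 present → R-2 forms (Rx 6).
R-2 and R-38 present → C-24 forms (Rx 2).
C-24 present → X-69 forms (Rx 1).
N-65 would need T-74 and G-24 (Rx 3), but T-74 never forms. K-31 would need X-69, C-24, and N-65 (Rx 7), but N-65 never forms. C-76 would need X-69, R-2, and T-74 (Rx 4), but T-74 never forms.

X-69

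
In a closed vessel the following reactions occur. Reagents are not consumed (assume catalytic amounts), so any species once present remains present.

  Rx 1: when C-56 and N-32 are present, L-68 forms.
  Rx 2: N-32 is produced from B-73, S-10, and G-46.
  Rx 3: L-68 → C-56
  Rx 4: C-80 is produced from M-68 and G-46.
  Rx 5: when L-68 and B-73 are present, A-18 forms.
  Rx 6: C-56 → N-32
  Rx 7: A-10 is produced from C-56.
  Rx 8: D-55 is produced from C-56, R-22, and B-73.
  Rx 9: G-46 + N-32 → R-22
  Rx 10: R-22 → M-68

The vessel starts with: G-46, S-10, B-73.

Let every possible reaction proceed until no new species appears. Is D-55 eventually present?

No

D-55 would need C-56, R-22, and B-73 (Rx 8), but C-56 never forms.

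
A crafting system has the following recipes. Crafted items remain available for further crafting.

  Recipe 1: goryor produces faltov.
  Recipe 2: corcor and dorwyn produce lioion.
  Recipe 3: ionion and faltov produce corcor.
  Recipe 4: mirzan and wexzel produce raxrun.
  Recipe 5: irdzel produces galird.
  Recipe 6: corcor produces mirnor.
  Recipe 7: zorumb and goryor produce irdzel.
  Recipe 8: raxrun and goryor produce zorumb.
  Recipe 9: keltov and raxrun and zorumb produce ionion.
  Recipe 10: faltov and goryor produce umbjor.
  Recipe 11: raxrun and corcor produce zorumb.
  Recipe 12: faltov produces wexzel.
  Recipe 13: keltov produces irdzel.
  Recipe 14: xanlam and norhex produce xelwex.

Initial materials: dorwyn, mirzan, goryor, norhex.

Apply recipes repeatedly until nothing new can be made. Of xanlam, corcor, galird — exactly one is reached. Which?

Using Recipe 1, goryor makes faltov.
faltov → wexzel (Recipe 12).
Using Recipe 4, mirzan and wexzel make raxrun.
raxrun and goryor → zorumb (Recipe 8).
zorumb and goryor → irdzel (Recipe 7).
irdzel → galird (Recipe 5).
corcor would need ionion and faltov (Recipe 3), but ionion is never obtained. No rule produces xanlam, and it is not given.

galird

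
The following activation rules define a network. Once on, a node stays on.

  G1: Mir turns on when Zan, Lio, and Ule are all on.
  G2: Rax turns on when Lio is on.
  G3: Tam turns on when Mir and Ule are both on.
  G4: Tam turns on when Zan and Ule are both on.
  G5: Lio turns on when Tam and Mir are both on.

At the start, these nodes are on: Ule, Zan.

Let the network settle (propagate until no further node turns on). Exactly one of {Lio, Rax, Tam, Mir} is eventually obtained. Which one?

G4: Zan and Ule on → Tam on.
Mir would need Zan, Lio, and Ule (G1), but Lio never turns on. Rax would need Lio (G2), but Lio never turns on. Lio would need Tam and Mir (G5), but Mir never turns on.

Tam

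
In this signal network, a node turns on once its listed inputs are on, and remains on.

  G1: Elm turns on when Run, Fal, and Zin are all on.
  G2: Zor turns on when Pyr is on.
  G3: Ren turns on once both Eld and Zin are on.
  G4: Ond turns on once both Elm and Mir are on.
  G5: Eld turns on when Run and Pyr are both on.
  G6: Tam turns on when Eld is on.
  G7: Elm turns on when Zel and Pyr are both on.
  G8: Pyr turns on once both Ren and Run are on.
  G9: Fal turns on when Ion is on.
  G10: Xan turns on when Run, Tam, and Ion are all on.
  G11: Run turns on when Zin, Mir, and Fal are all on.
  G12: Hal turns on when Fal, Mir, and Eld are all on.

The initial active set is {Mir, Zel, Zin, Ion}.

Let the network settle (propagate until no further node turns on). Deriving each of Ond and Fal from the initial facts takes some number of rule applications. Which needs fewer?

Fal

Fal: Ion is on, so Fal turns on (G9). [1 rule application]
Ond: Ion is on, so Fal turns on (G9). Zin, Mir, and Fal are on, so Run turns on (G11). Run, Fal, and Zin are on, so Elm turns on (G1). G4: Elm and Mir on → Ond on. [4 rule applications]
Fal needs fewer.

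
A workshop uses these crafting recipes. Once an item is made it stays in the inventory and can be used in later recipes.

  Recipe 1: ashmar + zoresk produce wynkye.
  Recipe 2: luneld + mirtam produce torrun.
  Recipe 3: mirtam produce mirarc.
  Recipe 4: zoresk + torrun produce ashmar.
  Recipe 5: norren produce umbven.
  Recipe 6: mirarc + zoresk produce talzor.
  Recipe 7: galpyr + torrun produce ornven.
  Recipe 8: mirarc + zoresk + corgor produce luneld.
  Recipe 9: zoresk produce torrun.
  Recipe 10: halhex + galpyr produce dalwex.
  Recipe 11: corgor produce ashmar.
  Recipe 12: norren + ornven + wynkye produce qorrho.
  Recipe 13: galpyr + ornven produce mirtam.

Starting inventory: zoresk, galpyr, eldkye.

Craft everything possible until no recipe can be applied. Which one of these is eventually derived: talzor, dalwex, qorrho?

talzor

zoresk → torrun (Recipe 9).
galpyr + torrun → ornven (Recipe 7).
galpyr + ornven → mirtam (Recipe 13).
mirtam → mirarc (Recipe 3).
Using Recipe 6, mirarc and zoresk make talzor.
dalwex would need halhex and galpyr (Recipe 10), but halhex is never obtained. qorrho would need norren, ornven, and wynkye (Recipe 12), but norren is never obtained.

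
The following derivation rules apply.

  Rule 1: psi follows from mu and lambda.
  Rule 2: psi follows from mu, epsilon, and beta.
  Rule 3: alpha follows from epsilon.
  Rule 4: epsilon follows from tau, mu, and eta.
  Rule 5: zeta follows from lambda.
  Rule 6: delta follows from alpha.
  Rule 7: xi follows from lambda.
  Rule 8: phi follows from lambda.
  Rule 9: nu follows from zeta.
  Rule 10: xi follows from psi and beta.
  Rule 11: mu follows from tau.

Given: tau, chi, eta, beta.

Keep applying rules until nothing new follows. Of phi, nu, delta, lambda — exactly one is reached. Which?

delta

From tau, Rule 11 gives mu.
From tau, mu, and eta, Rule 4 gives epsilon.
From epsilon, Rule 3 gives alpha.
alpha holds, so delta follows (Rule 6).
No rule produces lambda, and it is not given. nu would need zeta (Rule 9), but zeta is never established. phi would need lambda (Rule 8), but lambda is never established.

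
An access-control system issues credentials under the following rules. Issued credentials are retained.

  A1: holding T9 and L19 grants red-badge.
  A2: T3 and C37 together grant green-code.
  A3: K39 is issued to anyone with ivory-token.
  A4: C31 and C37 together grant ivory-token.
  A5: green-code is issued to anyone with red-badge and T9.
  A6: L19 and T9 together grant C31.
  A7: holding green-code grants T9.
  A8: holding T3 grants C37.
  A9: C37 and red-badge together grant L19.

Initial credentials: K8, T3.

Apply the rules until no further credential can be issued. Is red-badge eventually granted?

red-badge would need T9 and L19 (A1), but L19 is never granted.

No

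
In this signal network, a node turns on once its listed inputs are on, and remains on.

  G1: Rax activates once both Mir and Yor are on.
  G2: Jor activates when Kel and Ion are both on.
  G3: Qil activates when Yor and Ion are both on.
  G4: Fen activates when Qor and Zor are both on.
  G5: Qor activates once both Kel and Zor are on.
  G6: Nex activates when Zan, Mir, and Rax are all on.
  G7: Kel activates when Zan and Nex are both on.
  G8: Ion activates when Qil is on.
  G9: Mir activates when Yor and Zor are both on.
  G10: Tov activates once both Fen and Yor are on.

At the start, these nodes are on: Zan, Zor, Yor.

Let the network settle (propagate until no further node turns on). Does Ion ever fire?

No

Ion would need Qil (G8), but Qil never turns on.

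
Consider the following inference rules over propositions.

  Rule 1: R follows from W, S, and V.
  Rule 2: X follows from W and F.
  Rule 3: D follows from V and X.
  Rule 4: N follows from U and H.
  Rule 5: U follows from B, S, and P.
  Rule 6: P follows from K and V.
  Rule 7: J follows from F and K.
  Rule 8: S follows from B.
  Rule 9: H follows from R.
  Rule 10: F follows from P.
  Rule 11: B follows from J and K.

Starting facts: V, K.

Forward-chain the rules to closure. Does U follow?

Yes

K and V hold, so P follows (Rule 6).
P holds, so F follows (Rule 10).
From F and K, Rule 7 gives J.
From J and K, Rule 11 gives B.
From B, Rule 8 gives S.
From B, S, and P, Rule 5 gives U.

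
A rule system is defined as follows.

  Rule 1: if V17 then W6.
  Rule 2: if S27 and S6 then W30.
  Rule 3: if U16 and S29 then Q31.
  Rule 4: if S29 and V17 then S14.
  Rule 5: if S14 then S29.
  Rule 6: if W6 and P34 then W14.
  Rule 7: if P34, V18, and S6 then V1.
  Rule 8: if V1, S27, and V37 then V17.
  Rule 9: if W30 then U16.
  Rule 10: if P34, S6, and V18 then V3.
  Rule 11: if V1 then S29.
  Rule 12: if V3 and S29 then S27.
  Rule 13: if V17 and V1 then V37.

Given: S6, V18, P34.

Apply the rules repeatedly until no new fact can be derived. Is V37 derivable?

V37 would need V17 and V1 (Rule 13), but V17 is never established.

No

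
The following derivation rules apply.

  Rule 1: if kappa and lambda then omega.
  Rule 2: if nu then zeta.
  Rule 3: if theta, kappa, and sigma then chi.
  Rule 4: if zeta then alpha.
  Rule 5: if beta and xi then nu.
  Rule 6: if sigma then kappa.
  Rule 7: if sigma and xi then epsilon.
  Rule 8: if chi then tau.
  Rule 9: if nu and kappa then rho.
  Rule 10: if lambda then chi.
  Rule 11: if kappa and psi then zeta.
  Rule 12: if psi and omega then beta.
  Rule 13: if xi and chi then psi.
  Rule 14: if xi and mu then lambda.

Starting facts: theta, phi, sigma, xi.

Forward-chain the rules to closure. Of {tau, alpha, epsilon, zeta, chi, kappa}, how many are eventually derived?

From sigma, Rule 6 gives kappa.
From sigma and xi, Rule 7 gives epsilon.
From theta, kappa, and sigma, Rule 3 gives chi.
From chi, Rule 8 gives tau.
From xi and chi, Rule 13 gives psi.
From kappa and psi, Rule 11 gives zeta.
zeta holds, so alpha follows (Rule 4).
tau: reached.
alpha: reached.
epsilon: reached.
zeta: reached.
chi: reached.
kappa: reached.
All 6 are reached.

6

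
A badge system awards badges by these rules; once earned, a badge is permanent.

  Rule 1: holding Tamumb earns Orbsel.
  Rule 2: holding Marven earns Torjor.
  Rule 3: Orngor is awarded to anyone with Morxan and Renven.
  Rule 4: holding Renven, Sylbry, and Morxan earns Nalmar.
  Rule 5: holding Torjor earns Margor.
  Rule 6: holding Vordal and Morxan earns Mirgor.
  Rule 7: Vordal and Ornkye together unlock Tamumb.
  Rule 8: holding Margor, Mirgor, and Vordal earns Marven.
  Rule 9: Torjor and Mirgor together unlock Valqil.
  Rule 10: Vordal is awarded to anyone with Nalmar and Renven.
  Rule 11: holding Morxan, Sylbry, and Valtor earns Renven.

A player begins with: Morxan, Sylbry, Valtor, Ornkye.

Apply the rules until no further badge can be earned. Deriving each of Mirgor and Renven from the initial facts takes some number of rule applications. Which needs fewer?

Renven: With Morxan, Sylbry, and Valtor, Renven is earned (Rule 11). [1 rule application]
Mirgor: With Morxan, Sylbry, and Valtor, Renven is earned (Rule 11). With Renven, Sylbry, and Morxan, Nalmar is earned (Rule 4). With Nalmar and Renven, Vordal is earned (Rule 10). With Vordal and Morxan, Mirgor is earned (Rule 6). [4 rule applications]
Renven needs fewer.

Renven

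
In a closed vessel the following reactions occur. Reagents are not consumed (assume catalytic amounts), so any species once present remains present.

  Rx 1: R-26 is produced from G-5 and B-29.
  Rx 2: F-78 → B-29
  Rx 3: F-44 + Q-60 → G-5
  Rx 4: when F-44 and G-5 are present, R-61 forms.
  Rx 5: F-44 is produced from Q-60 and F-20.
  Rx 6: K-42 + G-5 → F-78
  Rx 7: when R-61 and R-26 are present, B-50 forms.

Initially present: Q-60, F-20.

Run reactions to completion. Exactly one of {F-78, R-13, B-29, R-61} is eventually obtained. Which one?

R-61

Q-60 and F-20 present → F-44 forms (Rx 5).
F-44 and Q-60 present → G-5 forms (Rx 3).
F-44 and G-5 present → R-61 forms (Rx 4).
B-29 would need F-78 (Rx 2), but F-78 never forms. No rule produces R-13, and it is not given. F-78 would need K-42 and G-5 (Rx 6), but K-42 never forms.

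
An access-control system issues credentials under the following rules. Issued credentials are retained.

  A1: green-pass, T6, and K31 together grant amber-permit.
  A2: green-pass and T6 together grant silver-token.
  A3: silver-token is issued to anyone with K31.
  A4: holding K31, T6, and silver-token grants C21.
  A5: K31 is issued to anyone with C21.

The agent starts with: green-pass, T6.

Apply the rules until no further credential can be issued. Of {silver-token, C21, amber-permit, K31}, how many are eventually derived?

Holding green-pass and T6 grants silver-token (A2).
silver-token: reached.
C21 would need K31, T6, and silver-token (A4), but K31 is never granted.
amber-permit would need green-pass, T6, and K31 (A1), but K31 is never granted.
K31 would need C21 (A5), but C21 is never granted.
Reached: silver-token — 1 of the 4.

1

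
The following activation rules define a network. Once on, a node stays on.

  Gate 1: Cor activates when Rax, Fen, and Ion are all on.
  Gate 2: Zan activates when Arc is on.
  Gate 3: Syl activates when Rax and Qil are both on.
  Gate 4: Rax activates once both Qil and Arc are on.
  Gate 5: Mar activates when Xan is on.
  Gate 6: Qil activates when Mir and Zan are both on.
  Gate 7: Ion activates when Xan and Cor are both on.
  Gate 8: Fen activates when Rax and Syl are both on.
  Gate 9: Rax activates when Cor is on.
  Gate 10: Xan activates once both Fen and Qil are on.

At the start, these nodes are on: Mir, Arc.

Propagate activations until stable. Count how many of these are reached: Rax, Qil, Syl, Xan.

4

Gate 2: Arc on → Zan on.
Gate 6: Mir and Zan on → Qil on.
Gate 4: Qil and Arc on → Rax on.
Rax and Qil are on, so Syl activates (Gate 3).
Rax and Syl are on, so Fen activates (Gate 8).
Gate 10: Fen and Qil on → Xan on.
Rax: reached.
Qil: reached.
Syl: reached.
Xan: reached.
All 4 are reached.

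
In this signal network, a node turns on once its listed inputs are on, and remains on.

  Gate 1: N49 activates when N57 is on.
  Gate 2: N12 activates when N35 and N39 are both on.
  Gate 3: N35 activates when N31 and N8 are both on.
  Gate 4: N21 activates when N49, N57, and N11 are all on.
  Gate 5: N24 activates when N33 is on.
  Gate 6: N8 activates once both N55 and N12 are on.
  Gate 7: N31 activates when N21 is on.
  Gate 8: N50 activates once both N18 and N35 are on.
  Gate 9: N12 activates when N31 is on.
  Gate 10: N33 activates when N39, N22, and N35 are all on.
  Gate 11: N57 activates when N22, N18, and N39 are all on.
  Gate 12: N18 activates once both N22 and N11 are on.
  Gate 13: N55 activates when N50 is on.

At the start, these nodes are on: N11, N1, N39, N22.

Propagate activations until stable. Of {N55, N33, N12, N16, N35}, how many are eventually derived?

Gate 12: N22 and N11 on → N18 on.
Gate 11: N22, N18, and N39 on → N57 on.
N57 is on, so N49 activates (Gate 1).
Gate 4: N49, N57, and N11 on → N21 on.
Gate 7: N21 on → N31 on.
N31 is on, so N12 activates (Gate 9).
N55 would need N50 (Gate 13), but N50 never turns on.
N33 would need N39, N22, and N35 (Gate 10), but N35 never turns on.
N12: reached.
No rule produces N16, and it is not given.
N35 would need N31 and N8 (Gate 3), but N8 never turns on.
Reached: N12 — 1 of the 5.

1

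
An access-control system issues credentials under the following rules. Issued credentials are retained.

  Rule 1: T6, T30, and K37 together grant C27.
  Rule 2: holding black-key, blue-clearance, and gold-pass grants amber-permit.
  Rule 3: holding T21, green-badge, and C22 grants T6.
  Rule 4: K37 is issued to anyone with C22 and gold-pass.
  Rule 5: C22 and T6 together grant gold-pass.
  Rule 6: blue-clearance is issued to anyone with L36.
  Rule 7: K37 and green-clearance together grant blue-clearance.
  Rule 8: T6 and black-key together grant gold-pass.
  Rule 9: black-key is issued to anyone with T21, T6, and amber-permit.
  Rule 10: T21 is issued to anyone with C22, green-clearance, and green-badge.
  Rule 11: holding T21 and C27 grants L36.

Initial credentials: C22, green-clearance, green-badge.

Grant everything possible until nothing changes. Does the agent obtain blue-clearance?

Yes

Holding C22, green-clearance, and green-badge grants T21 (Rule 10).
Holding T21, green-badge, and C22 grants T6 (Rule 3).
Holding C22 and T6 grants gold-pass (Rule 5).
Holding C22 and gold-pass grants K37 (Rule 4).
Holding K37 and green-clearance grants blue-clearance (Rule 7).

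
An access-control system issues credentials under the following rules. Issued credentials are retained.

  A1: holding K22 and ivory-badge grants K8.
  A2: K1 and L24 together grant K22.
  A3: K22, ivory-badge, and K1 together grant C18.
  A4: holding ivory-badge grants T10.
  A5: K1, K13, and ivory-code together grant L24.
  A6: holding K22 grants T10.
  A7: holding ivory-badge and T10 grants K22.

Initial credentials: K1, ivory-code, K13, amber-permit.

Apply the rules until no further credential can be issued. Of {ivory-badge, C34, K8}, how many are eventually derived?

No rule produces ivory-badge, and it is not given.
No rule produces C34, and it is not given.
K8 would need K22 and ivory-badge (A1), but ivory-badge is never granted.
None of the 3 are reached.

0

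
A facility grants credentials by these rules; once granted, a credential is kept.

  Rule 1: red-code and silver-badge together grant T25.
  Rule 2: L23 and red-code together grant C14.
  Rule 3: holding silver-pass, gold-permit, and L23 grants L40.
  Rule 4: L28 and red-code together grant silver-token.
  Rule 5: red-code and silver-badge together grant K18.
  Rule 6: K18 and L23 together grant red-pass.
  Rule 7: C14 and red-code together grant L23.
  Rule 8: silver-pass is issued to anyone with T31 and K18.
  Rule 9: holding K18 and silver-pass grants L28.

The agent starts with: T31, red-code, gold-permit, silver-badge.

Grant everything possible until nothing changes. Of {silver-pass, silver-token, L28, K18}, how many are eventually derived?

4

Holding red-code and silver-badge grants K18 (Rule 5).
Holding T31 and K18 grants silver-pass (Rule 8).
Holding K18 and silver-pass grants L28 (Rule 9).
Holding L28 and red-code grants silver-token (Rule 4).
silver-pass: reached.
silver-token: reached.
L28: reached.
K18: reached.
All 4 are reached.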